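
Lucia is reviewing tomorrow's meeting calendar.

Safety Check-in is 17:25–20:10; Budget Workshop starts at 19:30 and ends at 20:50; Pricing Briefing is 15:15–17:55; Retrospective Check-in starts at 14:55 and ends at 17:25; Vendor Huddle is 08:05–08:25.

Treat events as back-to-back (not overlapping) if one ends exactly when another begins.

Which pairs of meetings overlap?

Budget Workshop & Safety Check-in, Pricing Briefing & Retrospective Check-in, Pricing Briefing & Safety Check-in

Sorted by start: Vendor Huddle, Retrospective Check-in, Pricing Briefing, Safety Check-in, Budget Workshop.
Retrospective Check-in starts after Vendor Huddle ends, so Vendor Huddle has no further overlaps.
Pricing Briefing starts before Retrospective Check-in ends → Retrospective Check-in and Pricing Briefing overlap.
Safety Check-in starts exactly when Retrospective Check-in ends (back-to-back, no overlap), so Retrospective Check-in has no further overlaps.
Safety Check-in starts before Pricing Briefing ends → Pricing Briefing and Safety Check-in overlap.
Budget Workshop starts after Pricing Briefing ends.
Budget Workshop starts before Safety Check-in ends → Safety Check-in and Budget Workshop overlap.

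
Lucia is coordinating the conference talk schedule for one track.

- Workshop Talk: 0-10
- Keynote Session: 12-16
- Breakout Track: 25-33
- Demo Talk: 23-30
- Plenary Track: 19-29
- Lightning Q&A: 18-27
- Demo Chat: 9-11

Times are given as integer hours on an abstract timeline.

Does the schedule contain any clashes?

Sorted by start: Workshop Talk, Demo Chat, Keynote Session, Lightning Q&A, Plenary Track, Demo Talk, Breakout Track.
Demo Chat starts before Workshop Talk ends → Workshop Talk and Demo Chat overlap.
That's a conflict, so the schedule is not conflict-free.

Yes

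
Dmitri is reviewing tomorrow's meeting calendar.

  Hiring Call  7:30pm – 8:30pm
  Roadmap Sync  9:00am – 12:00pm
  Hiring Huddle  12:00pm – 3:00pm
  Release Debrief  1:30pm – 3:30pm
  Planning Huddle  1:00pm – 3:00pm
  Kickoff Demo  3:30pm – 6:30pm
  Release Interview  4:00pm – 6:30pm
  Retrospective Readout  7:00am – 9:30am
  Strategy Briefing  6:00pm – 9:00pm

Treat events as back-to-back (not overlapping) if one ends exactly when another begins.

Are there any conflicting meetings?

Yes

Sorted by start: Retrospective Readout, Roadmap Sync, Hiring Huddle, Planning Huddle, Release Debrief, Kickoff Demo, Release Interview, Strategy Briefing, Hiring Call.
Roadmap Sync starts before Retrospective Readout ends → Retrospective Readout and Roadmap Sync overlap.
That's a conflict, so the schedule is not conflict-free.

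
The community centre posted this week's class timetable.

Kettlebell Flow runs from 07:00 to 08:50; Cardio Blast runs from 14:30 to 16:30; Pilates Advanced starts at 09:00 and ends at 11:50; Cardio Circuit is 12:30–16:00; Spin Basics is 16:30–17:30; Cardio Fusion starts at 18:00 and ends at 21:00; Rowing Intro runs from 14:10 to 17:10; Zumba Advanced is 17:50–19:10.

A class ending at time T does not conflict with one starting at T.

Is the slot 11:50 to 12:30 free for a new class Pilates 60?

Yes — the slot is free

Kettlebell Flow: ends 08:50 at or before Pilates 60 starts 11:50 → clear.
Pilates Advanced: ends 11:50 at or before Pilates 60 starts 11:50 → clear.
Cardio Circuit: starts 12:30 at or after Pilates 60 ends 12:30 → clear.
Rowing Intro: starts 14:10 at or after Pilates 60 ends 12:30 → clear.
Cardio Blast: starts 14:30 at or after Pilates 60 ends 12:30 → clear.
Spin Basics: starts 16:30 at or after Pilates 60 ends 12:30 → clear.
Zumba Advanced: starts 17:50 at or after Pilates 60 ends 12:30 → clear.
Cardio Fusion: starts 18:00 at or after Pilates 60 ends 12:30 → clear.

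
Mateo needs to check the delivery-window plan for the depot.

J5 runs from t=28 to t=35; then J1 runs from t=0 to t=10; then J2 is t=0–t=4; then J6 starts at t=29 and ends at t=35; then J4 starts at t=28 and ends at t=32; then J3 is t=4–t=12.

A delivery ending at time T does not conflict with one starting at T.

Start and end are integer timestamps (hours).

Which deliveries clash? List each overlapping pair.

Check each pair: they overlap iff neither finishes before the other starts.
Sorted by start: J1, J2, J3, J4, J5, J6.
J2 starts before J1 ends → J1 and J2 overlap.
J3 starts before J1 ends → J1 and J3 overlap.
J4 starts after J1 ends — done with J1.
J3 starts exactly when J2 ends (back-to-back, no overlap) — done with J2.
J4 starts after J3 ends — done with J3.
J5 starts before J4 ends → J4 and J5 overlap.
J6 starts before J4 ends → J4 and J6 overlap.
J6 starts before J5 ends → J5 and J6 overlap.

J1 & J2, J1 & J3, J4 & J5, J4 & J6, J5 & J6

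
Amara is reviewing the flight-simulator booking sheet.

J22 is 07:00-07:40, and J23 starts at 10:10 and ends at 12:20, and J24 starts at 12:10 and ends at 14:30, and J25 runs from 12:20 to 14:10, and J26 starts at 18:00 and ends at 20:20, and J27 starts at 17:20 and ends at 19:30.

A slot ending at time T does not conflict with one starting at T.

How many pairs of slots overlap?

Sorted by start: J22, J23, J24, J25, J27, J26.
J23 starts after J22 ends, so J22 has no further overlaps.
J24 starts before J23 ends → J23 and J24 overlap.
J25 starts exactly when J23 ends (back-to-back, no overlap), so J23 has no further overlaps.
J25 starts before J24 ends → J24 and J25 overlap.
J27 starts after J24 ends, so J24 has no further overlaps.
J27 starts after J25 ends, so J25 has no further overlaps.
J26 starts before J27 ends → J27 and J26 overlap.
Overlapping pairs: J23 & J24, J24 & J25, J26 & J27 — 3 in total.

3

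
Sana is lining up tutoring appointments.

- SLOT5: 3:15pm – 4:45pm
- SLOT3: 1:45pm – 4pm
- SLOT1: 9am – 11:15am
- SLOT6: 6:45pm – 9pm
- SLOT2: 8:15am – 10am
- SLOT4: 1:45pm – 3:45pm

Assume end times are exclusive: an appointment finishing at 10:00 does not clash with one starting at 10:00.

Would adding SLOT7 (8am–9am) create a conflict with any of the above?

Yes — it overlaps SLOT2

SLOT2: starts 8:15am before SLOT7 ends 9am, and ends 10am after SLOT7 starts 8am → overlap.
SLOT1: starts 9am at or after SLOT7 ends 9am → clear.
SLOT3: starts 1:45pm at or after SLOT7 ends 9am → clear.
SLOT4: starts 1:45pm at or after SLOT7 ends 9am → clear.
SLOT5: starts 3:15pm at or after SLOT7 ends 9am → clear.
SLOT6: starts 6:45pm at or after SLOT7 ends 9am → clear.
SLOT7 overlaps SLOT2.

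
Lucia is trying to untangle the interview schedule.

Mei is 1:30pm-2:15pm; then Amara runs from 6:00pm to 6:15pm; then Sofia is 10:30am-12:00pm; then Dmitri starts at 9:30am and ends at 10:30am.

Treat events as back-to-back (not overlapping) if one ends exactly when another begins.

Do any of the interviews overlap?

Sorted by start: Dmitri, Sofia, Mei, Amara.
Sofia starts exactly when Dmitri ends (back-to-back, no overlap), so nothing later overlaps Dmitri either.
Mei starts after Sofia ends, so nothing later overlaps Sofia either.
Amara starts after Mei ends.
Every pair is clear; the schedule has no overlaps.

No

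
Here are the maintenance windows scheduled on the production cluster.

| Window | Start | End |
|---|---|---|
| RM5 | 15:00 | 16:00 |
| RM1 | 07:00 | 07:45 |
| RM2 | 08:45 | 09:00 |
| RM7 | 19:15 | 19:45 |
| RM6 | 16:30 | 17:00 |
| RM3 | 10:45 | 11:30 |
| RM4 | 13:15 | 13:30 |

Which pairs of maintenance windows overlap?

no overlapping pairs

Sorted by start: RM1, RM2, RM3, RM4, RM5, RM6, RM7.
RM2 starts after RM1 ends, so nothing later overlaps RM1 either.
RM3 starts after RM2 ends, so nothing later overlaps RM2 either.
RM4 starts after RM3 ends, so nothing later overlaps RM3 either.
RM5 starts after RM4 ends, so nothing later overlaps RM4 either.
RM6 starts after RM5 ends, so nothing later overlaps RM5 either.
RM7 starts after RM6 ends.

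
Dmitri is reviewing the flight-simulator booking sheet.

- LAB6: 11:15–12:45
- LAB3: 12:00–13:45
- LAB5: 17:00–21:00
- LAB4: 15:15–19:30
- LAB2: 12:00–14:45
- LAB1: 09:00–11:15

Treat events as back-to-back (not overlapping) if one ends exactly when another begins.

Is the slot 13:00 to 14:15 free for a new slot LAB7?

No — it overlaps LAB2, LAB3

LAB1: ends 11:15 at or before LAB7 starts 13:00 → clear.
LAB6: ends 12:45 at or before LAB7 starts 13:00 → clear.
LAB2: starts 12:00 before LAB7 ends 14:15, and ends 14:45 after LAB7 starts 13:00 → overlap.
LAB3: starts 12:00 before LAB7 ends 14:15, and ends 13:45 after LAB7 starts 13:00 → overlap.
LAB4: starts 15:15 at or after LAB7 ends 14:15 → clear.
LAB5: starts 17:00 at or after LAB7 ends 14:15 → clear.
LAB7 overlaps LAB2, LAB3.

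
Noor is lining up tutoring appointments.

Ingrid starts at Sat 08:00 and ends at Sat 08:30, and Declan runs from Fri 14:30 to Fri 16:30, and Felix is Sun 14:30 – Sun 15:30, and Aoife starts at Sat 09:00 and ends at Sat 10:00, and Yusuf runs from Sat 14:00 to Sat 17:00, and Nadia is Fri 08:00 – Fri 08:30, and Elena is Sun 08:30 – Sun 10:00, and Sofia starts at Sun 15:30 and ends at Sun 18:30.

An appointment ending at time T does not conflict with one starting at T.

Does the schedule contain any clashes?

No

Sorted by start: Nadia, Declan, Ingrid, Aoife, Yusuf, Elena, Felix, Sofia.
Declan starts after Nadia ends — done with Nadia.
Ingrid starts after Declan ends — done with Declan.
Aoife starts after Ingrid ends — done with Ingrid.
Yusuf starts after Aoife ends — done with Aoife.
Elena starts after Yusuf ends — done with Yusuf.
Felix starts after Elena ends — done with Elena.
Sofia starts exactly when Felix ends (back-to-back, no overlap).
Every pair is clear; the schedule has no overlaps.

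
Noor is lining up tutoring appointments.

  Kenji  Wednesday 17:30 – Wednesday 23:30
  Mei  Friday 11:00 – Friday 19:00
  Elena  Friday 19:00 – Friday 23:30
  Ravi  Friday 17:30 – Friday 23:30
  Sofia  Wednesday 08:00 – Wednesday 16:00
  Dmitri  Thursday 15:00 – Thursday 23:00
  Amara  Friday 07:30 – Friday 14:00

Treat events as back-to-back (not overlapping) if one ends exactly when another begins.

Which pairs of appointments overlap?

Sorted by start: Sofia, Kenji, Dmitri, Amara, Mei, Ravi, Elena.
Kenji starts after Sofia ends; Sofia is clear from here.
Dmitri starts after Kenji ends; Kenji is clear from here.
Amara starts after Dmitri ends; Dmitri is clear from here.
Mei starts before Amara ends → Amara and Mei overlap.
Ravi starts after Amara ends; Amara is clear from here.
Ravi starts before Mei ends → Mei and Ravi overlap.
Elena starts exactly when Mei ends (back-to-back, no overlap).
Elena starts before Ravi ends → Ravi and Elena overlap.

Amara & Mei, Elena & Ravi, Mei & Ravi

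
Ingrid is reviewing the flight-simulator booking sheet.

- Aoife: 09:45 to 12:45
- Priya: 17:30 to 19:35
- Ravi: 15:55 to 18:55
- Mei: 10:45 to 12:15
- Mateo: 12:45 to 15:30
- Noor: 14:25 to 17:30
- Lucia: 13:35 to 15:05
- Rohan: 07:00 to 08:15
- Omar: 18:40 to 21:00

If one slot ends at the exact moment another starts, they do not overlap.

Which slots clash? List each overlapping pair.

Sorted by start: Rohan, Aoife, Mei, Mateo, Lucia, Noor, Ravi, Priya, Omar.
Aoife starts after Rohan ends — done with Rohan.
Mei starts before Aoife ends → Aoife and Mei overlap.
Mateo starts exactly when Aoife ends (back-to-back, no overlap) — done with Aoife.
Mateo starts after Mei ends — done with Mei.
Lucia starts before Mateo ends → Mateo and Lucia overlap.
Noor starts before Mateo ends → Mateo and Noor overlap.
Ravi starts after Mateo ends — done with Mateo.
Noor starts before Lucia ends → Lucia and Noor overlap.
Ravi starts after Lucia ends — done with Lucia.
Ravi starts before Noor ends → Noor and Ravi overlap.
Priya starts exactly when Noor ends (back-to-back, no overlap) — done with Noor.
Priya starts before Ravi ends → Ravi and Priya overlap.
Omar starts before Ravi ends → Ravi and Omar overlap.
Omar starts before Priya ends → Priya and Omar overlap.

Aoife & Mei, Lucia & Mateo, Lucia & Noor, Mateo & Noor, Noor & Ravi, Omar & Priya, Omar & Ravi, Priya & Ravi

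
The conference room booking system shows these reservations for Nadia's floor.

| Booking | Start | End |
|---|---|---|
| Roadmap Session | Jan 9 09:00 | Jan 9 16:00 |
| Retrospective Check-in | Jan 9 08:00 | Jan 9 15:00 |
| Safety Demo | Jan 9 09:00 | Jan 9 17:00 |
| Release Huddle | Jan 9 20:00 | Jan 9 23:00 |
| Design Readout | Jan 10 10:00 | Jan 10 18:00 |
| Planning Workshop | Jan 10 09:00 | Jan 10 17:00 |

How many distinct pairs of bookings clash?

4

Two intervals overlap when each starts before the other ends.
Sorted by start: Retrospective Check-in, Roadmap Session, Safety Demo, Release Huddle, Planning Workshop, Design Readout.
Roadmap Session starts before Retrospective Check-in ends → Retrospective Check-in and Roadmap Session overlap.
Safety Demo starts before Retrospective Check-in ends → Retrospective Check-in and Safety Demo overlap.
Release Huddle starts after Retrospective Check-in ends — done with Retrospective Check-in.
Safety Demo starts before Roadmap Session ends → Roadmap Session and Safety Demo overlap.
Release Huddle starts after Roadmap Session ends — done with Roadmap Session.
Release Huddle starts after Safety Demo ends — done with Safety Demo.
Planning Workshop starts after Release Huddle ends — done with Release Huddle.
Design Readout starts before Planning Workshop ends → Planning Workshop and Design Readout overlap.
Overlapping pairs: Design Readout & Planning Workshop, Retrospective Check-in & Roadmap Session, Retrospective Check-in & Safety Demo, Roadmap Session & Safety Demo — 4 in total.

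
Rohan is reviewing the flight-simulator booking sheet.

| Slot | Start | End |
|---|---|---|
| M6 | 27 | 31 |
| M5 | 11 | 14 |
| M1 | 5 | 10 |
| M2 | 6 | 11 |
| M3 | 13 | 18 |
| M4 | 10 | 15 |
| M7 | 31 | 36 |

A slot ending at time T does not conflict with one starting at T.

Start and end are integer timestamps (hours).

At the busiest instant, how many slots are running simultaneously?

Sort all start/end points and keep a running count:
5 start M1 → 1
6 start M2 → 2
10 end M1 → 1
10 start M4 → 2
11 end M2 → 1
11 start M5 → 2
13 start M3 → 3
14 end M5 → 2
15 end M4 → 1
18 end M3 → 0
27 start M6 → 1
31 end M6 → 0
31 start M7 → 1
36 end M7 → 0
Peak is 3, at 13 (M3, M4, M5).

3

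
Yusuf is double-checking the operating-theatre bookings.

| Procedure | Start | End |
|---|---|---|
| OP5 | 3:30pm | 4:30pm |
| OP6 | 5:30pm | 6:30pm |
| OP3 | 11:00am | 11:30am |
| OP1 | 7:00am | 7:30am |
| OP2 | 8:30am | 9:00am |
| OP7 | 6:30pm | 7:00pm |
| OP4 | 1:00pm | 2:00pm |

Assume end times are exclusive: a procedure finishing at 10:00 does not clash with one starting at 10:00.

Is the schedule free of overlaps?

Yes

Sorted by start: OP1, OP2, OP3, OP4, OP5, OP6, OP7.
OP2 starts after OP1 ends, so nothing later overlaps OP1 either.
OP3 starts after OP2 ends, so nothing later overlaps OP2 either.
OP4 starts after OP3 ends, so nothing later overlaps OP3 either.
OP5 starts after OP4 ends, so nothing later overlaps OP4 either.
OP6 starts after OP5 ends, so nothing later overlaps OP5 either.
OP7 starts exactly when OP6 ends (back-to-back, no overlap).
Every pair is clear; the schedule has no overlaps.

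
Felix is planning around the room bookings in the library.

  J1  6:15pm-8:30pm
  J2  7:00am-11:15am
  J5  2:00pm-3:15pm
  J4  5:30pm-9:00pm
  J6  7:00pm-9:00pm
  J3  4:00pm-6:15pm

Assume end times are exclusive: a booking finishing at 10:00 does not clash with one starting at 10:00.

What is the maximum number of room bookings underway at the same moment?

3

Sort all start/end points and keep a running count:
7:00am start J2 → 1
11:15am end J2 → 0
2:00pm start J5 → 1
3:15pm end J5 → 0
4:00pm start J3 → 1
5:30pm start J4 → 2
6:15pm end J3 → 1
6:15pm start J1 → 2
7:00pm start J6 → 3
8:30pm end J1 → 2
9:00pm end J4 → 1
9:00pm end J6 → 0
Peak is 3, at 7:00pm (J1, J4, J6).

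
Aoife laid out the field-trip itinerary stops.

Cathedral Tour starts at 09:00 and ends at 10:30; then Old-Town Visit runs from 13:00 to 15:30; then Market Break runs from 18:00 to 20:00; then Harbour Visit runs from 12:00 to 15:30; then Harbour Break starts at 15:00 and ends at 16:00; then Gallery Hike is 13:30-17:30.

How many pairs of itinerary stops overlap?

6

Check each pair: they overlap iff neither finishes before the other starts.
Sorted by start: Cathedral Tour, Harbour Visit, Old-Town Visit, Gallery Hike, Harbour Break, Market Break.
Harbour Visit starts after Cathedral Tour ends — done with Cathedral Tour.
Old-Town Visit starts before Harbour Visit ends → Harbour Visit and Old-Town Visit overlap.
Gallery Hike starts before Harbour Visit ends → Harbour Visit and Gallery Hike overlap.
Harbour Break starts before Harbour Visit ends → Harbour Visit and Harbour Break overlap.
Market Break starts after Harbour Visit ends.
Gallery Hike starts before Old-Town Visit ends → Old-Town Visit and Gallery Hike overlap.
Harbour Break starts before Old-Town Visit ends → Old-Town Visit and Harbour Break overlap.
Market Break starts after Old-Town Visit ends.
Harbour Break starts before Gallery Hike ends → Gallery Hike and Harbour Break overlap.
Market Break starts after Gallery Hike ends.
Market Break starts after Harbour Break ends.
Overlapping pairs: Gallery Hike & Harbour Break, Gallery Hike & Harbour Visit, Gallery Hike & Old-Town Visit, Harbour Break & Harbour Visit, Harbour Break & Old-Town Visit, Harbour Visit & Old-Town Visit — 6 in total.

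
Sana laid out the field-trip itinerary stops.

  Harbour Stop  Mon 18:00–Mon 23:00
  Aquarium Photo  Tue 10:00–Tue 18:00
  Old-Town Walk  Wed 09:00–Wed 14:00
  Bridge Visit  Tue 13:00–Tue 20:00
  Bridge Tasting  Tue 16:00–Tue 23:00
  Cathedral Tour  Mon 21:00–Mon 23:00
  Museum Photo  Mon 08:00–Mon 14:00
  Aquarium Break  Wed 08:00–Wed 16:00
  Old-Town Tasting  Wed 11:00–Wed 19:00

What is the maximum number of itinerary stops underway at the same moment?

3

Sort all start/end points and keep a running count:
Mon 08:00 start Museum Photo → 1
Mon 14:00 end Museum Photo → 0
Mon 18:00 start Harbour Stop → 1
Mon 21:00 start Cathedral Tour → 2
Mon 23:00 end Cathedral Tour → 1
Mon 23:00 end Harbour Stop → 0
Tue 10:00 start Aquarium Photo → 1
Tue 13:00 start Bridge Visit → 2
Tue 16:00 start Bridge Tasting → 3
Tue 18:00 end Aquarium Photo → 2
Tue 20:00 end Bridge Visit → 1
Tue 23:00 end Bridge Tasting → 0
Wed 08:00 start Aquarium Break → 1
Wed 09:00 start Old-Town Walk → 2
Wed 11:00 start Old-Town Tasting → 3
Wed 14:00 end Old-Town Walk → 2
Wed 16:00 end Aquarium Break → 1
Wed 19:00 end Old-Town Tasting → 0
Peak is 3, at Tue 16:00 (Aquarium Photo, Bridge Tasting, Bridge Visit).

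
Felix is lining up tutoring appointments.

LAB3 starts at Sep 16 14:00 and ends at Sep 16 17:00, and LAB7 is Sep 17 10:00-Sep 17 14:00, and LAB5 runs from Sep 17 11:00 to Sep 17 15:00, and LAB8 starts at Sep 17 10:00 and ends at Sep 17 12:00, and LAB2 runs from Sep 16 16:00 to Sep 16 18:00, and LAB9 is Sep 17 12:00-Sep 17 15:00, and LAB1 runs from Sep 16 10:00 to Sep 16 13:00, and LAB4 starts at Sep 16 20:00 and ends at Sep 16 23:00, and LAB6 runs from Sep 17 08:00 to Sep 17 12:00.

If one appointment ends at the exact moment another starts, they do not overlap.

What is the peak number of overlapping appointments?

4

Sweep the timeline, counting +1 at each start and −1 at each end (ends before starts at a tie):
Sep 16 10:00 start LAB1 → 1
Sep 16 13:00 end LAB1 → 0
Sep 16 14:00 start LAB3 → 1
Sep 16 16:00 start LAB2 → 2
Sep 16 17:00 end LAB3 → 1
Sep 16 18:00 end LAB2 → 0
Sep 16 20:00 start LAB4 → 1
Sep 16 23:00 end LAB4 → 0
Sep 17 08:00 start LAB6 → 1
Sep 17 10:00 start LAB7 → 2
Sep 17 10:00 start LAB8 → 3
Sep 17 11:00 start LAB5 → 4
Sep 17 12:00 end LAB6 → 3
Sep 17 12:00 end LAB8 → 2
Sep 17 12:00 start LAB9 → 3
Sep 17 14:00 end LAB7 → 2
Sep 17 15:00 end LAB5 → 1
Sep 17 15:00 end LAB9 → 0
Peak is 4, at Sep 17 11:00 (LAB5, LAB6, LAB7, LAB8).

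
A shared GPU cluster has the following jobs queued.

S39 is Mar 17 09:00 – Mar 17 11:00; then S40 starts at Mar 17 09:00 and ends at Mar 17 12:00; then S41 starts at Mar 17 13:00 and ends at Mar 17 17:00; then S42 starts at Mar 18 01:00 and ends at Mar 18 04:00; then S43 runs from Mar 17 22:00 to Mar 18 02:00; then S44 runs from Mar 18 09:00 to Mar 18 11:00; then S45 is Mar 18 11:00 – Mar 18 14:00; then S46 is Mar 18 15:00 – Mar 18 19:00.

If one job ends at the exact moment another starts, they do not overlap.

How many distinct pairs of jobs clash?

Two intervals overlap when each starts before the other ends.
Sorted by start: S39, S40, S41, S43, S42, S44, S45, S46.
S40 starts before S39 ends → S39 and S40 overlap.
S41 starts after S39 ends; S39 is clear from here.
S41 starts after S40 ends; S40 is clear from here.
S43 starts after S41 ends; S41 is clear from here.
S42 starts before S43 ends → S43 and S42 overlap.
S44 starts after S43 ends; S43 is clear from here.
S44 starts after S42 ends; S42 is clear from here.
S45 starts exactly when S44 ends (back-to-back, no overlap); S44 is clear from here.
S46 starts after S45 ends.
Overlapping pairs: S39 & S40, S42 & S43 — 2 in total.

2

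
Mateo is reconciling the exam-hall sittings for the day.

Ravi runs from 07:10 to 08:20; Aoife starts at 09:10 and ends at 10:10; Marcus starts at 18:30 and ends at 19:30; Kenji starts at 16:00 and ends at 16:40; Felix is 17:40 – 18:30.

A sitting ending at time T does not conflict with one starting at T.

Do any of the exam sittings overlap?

No

Sorted by start: Ravi, Aoife, Kenji, Felix, Marcus.
Aoife starts after Ravi ends, so nothing later overlaps Ravi either.
Kenji starts after Aoife ends, so nothing later overlaps Aoife either.
Felix starts after Kenji ends, so nothing later overlaps Kenji either.
Marcus starts exactly when Felix ends (back-to-back, no overlap).
Every pair is clear; the schedule has no overlaps.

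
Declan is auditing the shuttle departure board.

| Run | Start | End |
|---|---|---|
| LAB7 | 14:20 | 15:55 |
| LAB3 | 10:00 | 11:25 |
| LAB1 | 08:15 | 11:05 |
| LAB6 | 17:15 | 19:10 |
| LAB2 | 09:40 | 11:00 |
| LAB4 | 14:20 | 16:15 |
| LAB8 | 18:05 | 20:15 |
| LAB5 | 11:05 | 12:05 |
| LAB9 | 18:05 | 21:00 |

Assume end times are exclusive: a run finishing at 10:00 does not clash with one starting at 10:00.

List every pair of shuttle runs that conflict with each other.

Sorted by start: LAB1, LAB2, LAB3, LAB5, LAB4, LAB7, LAB6, LAB8, LAB9.
LAB2 starts before LAB1 ends → LAB1 and LAB2 overlap.
LAB3 starts before LAB1 ends → LAB1 and LAB3 overlap.
LAB5 starts exactly when LAB1 ends (back-to-back, no overlap), so nothing later overlaps LAB1 either.
LAB3 starts before LAB2 ends → LAB2 and LAB3 overlap.
LAB5 starts after LAB2 ends, so nothing later overlaps LAB2 either.
LAB5 starts before LAB3 ends → LAB3 and LAB5 overlap.
LAB4 starts after LAB3 ends, so nothing later overlaps LAB3 either.
LAB4 starts after LAB5 ends, so nothing later overlaps LAB5 either.
LAB7 starts before LAB4 ends → LAB4 and LAB7 overlap.
LAB6 starts after LAB4 ends, so nothing later overlaps LAB4 either.
LAB6 starts after LAB7 ends, so nothing later overlaps LAB7 either.
LAB8 starts before LAB6 ends → LAB6 and LAB8 overlap.
LAB9 starts before LAB6 ends → LAB6 and LAB9 overlap.
LAB9 starts before LAB8 ends → LAB8 and LAB9 overlap.

LAB1 & LAB2, LAB1 & LAB3, LAB2 & LAB3, LAB3 & LAB5, LAB4 & LAB7, LAB6 & LAB8, LAB6 & LAB9, LAB8 & LAB9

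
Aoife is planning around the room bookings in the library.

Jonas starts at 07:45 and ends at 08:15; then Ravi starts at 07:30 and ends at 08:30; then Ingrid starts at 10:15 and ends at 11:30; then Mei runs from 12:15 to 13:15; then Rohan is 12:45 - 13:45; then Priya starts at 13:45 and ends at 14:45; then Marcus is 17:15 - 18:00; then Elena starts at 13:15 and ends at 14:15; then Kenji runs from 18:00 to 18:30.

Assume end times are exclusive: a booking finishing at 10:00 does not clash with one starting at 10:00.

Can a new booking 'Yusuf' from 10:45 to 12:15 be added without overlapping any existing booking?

Ravi: ends 08:30 at or before Yusuf starts 10:45 → clear.
Jonas: ends 08:15 at or before Yusuf starts 10:45 → clear.
Ingrid: starts 10:15 before Yusuf ends 12:15, and ends 11:30 after Yusuf starts 10:45 → overlap.
Mei: starts 12:15 at or after Yusuf ends 12:15 → clear.
Rohan: starts 12:45 at or after Yusuf ends 12:15 → clear.
Elena: starts 13:15 at or after Yusuf ends 12:15 → clear.
Priya: starts 13:45 at or after Yusuf ends 12:15 → clear.
Marcus: starts 17:15 at or after Yusuf ends 12:15 → clear.
Kenji: starts 18:00 at or after Yusuf ends 12:15 → clear.
Yusuf overlaps Ingrid.

No — it overlaps Ingrid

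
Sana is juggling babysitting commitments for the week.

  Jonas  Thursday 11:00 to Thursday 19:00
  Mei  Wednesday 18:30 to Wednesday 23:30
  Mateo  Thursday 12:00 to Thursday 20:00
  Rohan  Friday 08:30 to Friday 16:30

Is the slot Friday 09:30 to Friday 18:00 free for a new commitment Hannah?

Mei: ends Wednesday 23:30 at or before Hannah starts Friday 09:30 → clear.
Jonas: ends Thursday 19:00 at or before Hannah starts Friday 09:30 → clear.
Mateo: ends Thursday 20:00 at or before Hannah starts Friday 09:30 → clear.
Rohan: starts Friday 08:30 before Hannah ends Friday 18:00, and ends Friday 16:30 after Hannah starts Friday 09:30 → overlap.
Hannah overlaps Rohan.

No — it overlaps Rohan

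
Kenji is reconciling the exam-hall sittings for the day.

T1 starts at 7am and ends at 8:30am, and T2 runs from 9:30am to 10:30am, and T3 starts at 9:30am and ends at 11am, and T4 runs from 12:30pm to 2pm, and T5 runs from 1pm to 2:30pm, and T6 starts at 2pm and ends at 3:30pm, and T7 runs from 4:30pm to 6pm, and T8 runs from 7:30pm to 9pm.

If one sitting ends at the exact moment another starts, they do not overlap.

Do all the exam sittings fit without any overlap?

No

Two intervals overlap when each starts before the other ends.
Sorted by start: T1, T2, T3, T4, T5, T6, T7, T8.
T2 starts after T1 ends; T1 is clear from here.
T3 starts before T2 ends → T2 and T3 overlap.
That's a conflict, so the schedule is not conflict-free.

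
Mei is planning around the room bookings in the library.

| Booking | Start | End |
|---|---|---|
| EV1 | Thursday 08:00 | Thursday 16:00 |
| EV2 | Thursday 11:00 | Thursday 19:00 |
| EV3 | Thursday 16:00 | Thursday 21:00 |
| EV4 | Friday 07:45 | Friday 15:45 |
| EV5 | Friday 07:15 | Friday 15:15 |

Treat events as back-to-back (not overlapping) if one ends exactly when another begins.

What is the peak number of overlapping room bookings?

2

Walk through starts and ends in time order (an end at T is processed before a start at T):
Thursday 08:00 start EV1 → 1
Thursday 11:00 start EV2 → 2
Thursday 16:00 end EV1 → 1
Thursday 16:00 start EV3 → 2
Thursday 19:00 end EV2 → 1
Thursday 21:00 end EV3 → 0
Friday 07:15 start EV5 → 1
Friday 07:45 start EV4 → 2
Friday 15:15 end EV5 → 1
Friday 15:45 end EV4 → 0
Peak is 2, at Thursday 11:00 (EV1, EV2).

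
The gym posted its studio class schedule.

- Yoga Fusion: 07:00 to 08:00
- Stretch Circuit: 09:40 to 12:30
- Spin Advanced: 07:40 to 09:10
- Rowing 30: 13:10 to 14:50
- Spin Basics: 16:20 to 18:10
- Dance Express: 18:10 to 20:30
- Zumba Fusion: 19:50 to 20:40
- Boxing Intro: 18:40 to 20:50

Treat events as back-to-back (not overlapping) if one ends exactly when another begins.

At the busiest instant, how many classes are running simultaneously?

Sweep the timeline, counting +1 at each start and −1 at each end (ends before starts at a tie):
07:00 start Yoga Fusion → 1
07:40 start Spin Advanced → 2
08:00 end Yoga Fusion → 1
09:10 end Spin Advanced → 0
09:40 start Stretch Circuit → 1
12:30 end Stretch Circuit → 0
13:10 start Rowing 30 → 1
14:50 end Rowing 30 → 0
16:20 start Spin Basics → 1
18:10 end Spin Basics → 0
18:10 start Dance Express → 1
18:40 start Boxing Intro → 2
19:50 start Zumba Fusion → 3
20:30 end Dance Express → 2
20:40 end Zumba Fusion → 1
20:50 end Boxing Intro → 0
Peak is 3, at 19:50 (Boxing Intro, Dance Express, Zumba Fusion).

3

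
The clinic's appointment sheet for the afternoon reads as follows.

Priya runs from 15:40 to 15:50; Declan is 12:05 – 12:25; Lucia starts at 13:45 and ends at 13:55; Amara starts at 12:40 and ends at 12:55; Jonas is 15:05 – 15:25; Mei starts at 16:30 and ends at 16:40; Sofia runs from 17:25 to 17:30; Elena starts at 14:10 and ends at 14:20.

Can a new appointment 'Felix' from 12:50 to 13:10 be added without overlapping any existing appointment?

Declan: ends 12:25 at or before Felix starts 12:50 → clear.
Amara: starts 12:40 before Felix ends 13:10, and ends 12:55 after Felix starts 12:50 → overlap.
Lucia: starts 13:45 at or after Felix ends 13:10 → clear.
Elena: starts 14:10 at or after Felix ends 13:10 → clear.
Jonas: starts 15:05 at or after Felix ends 13:10 → clear.
Priya: starts 15:40 at or after Felix ends 13:10 → clear.
Mei: starts 16:30 at or after Felix ends 13:10 → clear.
Sofia: starts 17:25 at or after Felix ends 13:10 → clear.
Felix overlaps Amara.

No — it overlaps Amara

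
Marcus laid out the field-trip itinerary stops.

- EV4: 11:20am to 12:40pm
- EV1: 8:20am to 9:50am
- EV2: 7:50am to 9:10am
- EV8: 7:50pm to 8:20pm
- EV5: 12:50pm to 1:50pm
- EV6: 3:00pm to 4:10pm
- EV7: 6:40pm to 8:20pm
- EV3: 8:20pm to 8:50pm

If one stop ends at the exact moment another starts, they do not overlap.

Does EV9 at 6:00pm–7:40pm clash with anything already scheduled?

Yes — it overlaps EV7

EV2: ends 9:10am at or before EV9 starts 6:00pm → clear.
EV1: ends 9:50am at or before EV9 starts 6:00pm → clear.
EV4: ends 12:40pm at or before EV9 starts 6:00pm → clear.
EV5: ends 1:50pm at or before EV9 starts 6:00pm → clear.
EV6: ends 4:10pm at or before EV9 starts 6:00pm → clear.
EV7: starts 6:40pm before EV9 ends 7:40pm, and ends 8:20pm after EV9 starts 6:00pm → overlap.
EV8: starts 7:50pm at or after EV9 ends 7:40pm → clear.
EV3: starts 8:20pm at or after EV9 ends 7:40pm → clear.
EV9 overlaps EV7.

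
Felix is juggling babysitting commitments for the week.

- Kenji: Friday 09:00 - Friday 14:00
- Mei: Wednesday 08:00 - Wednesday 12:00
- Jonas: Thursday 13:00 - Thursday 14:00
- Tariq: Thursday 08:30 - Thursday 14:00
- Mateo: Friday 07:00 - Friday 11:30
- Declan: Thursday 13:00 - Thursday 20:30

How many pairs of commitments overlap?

Check each pair: they overlap iff neither finishes before the other starts.
Sorted by start: Mei, Tariq, Declan, Jonas, Mateo, Kenji.
Tariq starts after Mei ends — done with Mei.
Declan starts before Tariq ends → Tariq and Declan overlap.
Jonas starts before Tariq ends → Tariq and Jonas overlap.
Mateo starts after Tariq ends — done with Tariq.
Jonas starts before Declan ends → Declan and Jonas overlap.
Mateo starts after Declan ends — done with Declan.
Mateo starts after Jonas ends — done with Jonas.
Kenji starts before Mateo ends → Mateo and Kenji overlap.
Overlapping pairs: Declan & Jonas, Declan & Tariq, Jonas & Tariq, Kenji & Mateo — 4 in total.

4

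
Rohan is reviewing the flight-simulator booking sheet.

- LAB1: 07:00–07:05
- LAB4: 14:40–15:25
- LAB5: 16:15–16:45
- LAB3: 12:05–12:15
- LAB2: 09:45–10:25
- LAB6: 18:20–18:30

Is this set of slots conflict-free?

Sorted by start: LAB1, LAB2, LAB3, LAB4, LAB5, LAB6.
LAB2 starts after LAB1 ends; LAB1 is clear from here.
LAB3 starts after LAB2 ends; LAB2 is clear from here.
LAB4 starts after LAB3 ends; LAB3 is clear from here.
LAB5 starts after LAB4 ends; LAB4 is clear from here.
LAB6 starts after LAB5 ends.
Every pair is clear; the schedule has no overlaps.

Yes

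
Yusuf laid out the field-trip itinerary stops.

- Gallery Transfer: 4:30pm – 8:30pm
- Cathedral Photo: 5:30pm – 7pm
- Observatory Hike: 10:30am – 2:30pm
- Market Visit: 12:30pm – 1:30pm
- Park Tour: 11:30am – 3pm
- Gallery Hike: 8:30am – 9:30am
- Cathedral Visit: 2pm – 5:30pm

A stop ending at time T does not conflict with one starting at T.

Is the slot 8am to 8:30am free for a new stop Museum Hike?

Yes — the slot is free

Gallery Hike: starts 8:30am at or after Museum Hike ends 8:30am → clear.
Observatory Hike: starts 10:30am at or after Museum Hike ends 8:30am → clear.
Park Tour: starts 11:30am at or after Museum Hike ends 8:30am → clear.
Market Visit: starts 12:30pm at or after Museum Hike ends 8:30am → clear.
Cathedral Visit: starts 2pm at or after Museum Hike ends 8:30am → clear.
Gallery Transfer: starts 4:30pm at or after Museum Hike ends 8:30am → clear.
Cathedral Photo: starts 5:30pm at or after Museum Hike ends 8:30am → clear.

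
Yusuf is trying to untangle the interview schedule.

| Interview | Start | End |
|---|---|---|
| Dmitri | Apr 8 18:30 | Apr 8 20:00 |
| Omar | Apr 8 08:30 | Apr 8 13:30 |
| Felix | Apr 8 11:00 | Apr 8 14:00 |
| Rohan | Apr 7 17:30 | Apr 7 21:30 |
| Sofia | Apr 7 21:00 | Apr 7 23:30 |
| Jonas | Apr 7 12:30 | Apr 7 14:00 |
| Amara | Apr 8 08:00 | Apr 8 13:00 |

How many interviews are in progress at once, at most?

3

Walk through starts and ends in time order (an end at T is processed before a start at T):
Apr 7 12:30 start Jonas → 1
Apr 7 14:00 end Jonas → 0
Apr 7 17:30 start Rohan → 1
Apr 7 21:00 start Sofia → 2
Apr 7 21:30 end Rohan → 1
Apr 7 23:30 end Sofia → 0
Apr 8 08:00 start Amara → 1
Apr 8 08:30 start Omar → 2
Apr 8 11:00 start Felix → 3
Apr 8 13:00 end Amara → 2
Apr 8 13:30 end Omar → 1
Apr 8 14:00 end Felix → 0
Apr 8 18:30 start Dmitri → 1
Apr 8 20:00 end Dmitri → 0
Peak is 3, at Apr 8 11:00 (Amara, Felix, Omar).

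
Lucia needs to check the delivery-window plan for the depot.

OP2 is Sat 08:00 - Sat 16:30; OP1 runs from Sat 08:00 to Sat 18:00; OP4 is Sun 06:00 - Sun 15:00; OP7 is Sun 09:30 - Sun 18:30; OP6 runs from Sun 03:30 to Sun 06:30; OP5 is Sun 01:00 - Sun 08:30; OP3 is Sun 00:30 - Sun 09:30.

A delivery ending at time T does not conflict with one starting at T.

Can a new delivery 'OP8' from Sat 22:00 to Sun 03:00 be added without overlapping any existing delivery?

OP1: ends Sat 18:00 at or before OP8 starts Sat 22:00 → clear.
OP2: ends Sat 16:30 at or before OP8 starts Sat 22:00 → clear.
OP3: starts Sun 00:30 before OP8 ends Sun 03:00, and ends Sun 09:30 after OP8 starts Sat 22:00 → overlap.
OP5: starts Sun 01:00 before OP8 ends Sun 03:00, and ends Sun 08:30 after OP8 starts Sat 22:00 → overlap.
OP6: starts Sun 03:30 at or after OP8 ends Sun 03:00 → clear.
OP4: starts Sun 06:00 at or after OP8 ends Sun 03:00 → clear.
OP7: starts Sun 09:30 at or after OP8 ends Sun 03:00 → clear.
OP8 overlaps OP3, OP5.

No — it overlaps OP3, OP5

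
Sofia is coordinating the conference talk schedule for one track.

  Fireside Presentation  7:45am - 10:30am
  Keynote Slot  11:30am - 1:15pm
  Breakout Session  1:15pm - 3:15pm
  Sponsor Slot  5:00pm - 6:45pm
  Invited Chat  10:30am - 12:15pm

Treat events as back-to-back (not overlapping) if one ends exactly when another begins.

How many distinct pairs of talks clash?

Two intervals overlap when each starts before the other ends.
Sorted by start: Fireside Presentation, Invited Chat, Keynote Slot, Breakout Session, Sponsor Slot.
Invited Chat starts exactly when Fireside Presentation ends (back-to-back, no overlap), so Fireside Presentation has no further overlaps.
Keynote Slot starts before Invited Chat ends → Invited Chat and Keynote Slot overlap.
Breakout Session starts after Invited Chat ends, so Invited Chat has no further overlaps.
Breakout Session starts exactly when Keynote Slot ends (back-to-back, no overlap), so Keynote Slot has no further overlaps.
Sponsor Slot starts after Breakout Session ends.
Overlapping pairs: Invited Chat & Keynote Slot — 1 in total.

1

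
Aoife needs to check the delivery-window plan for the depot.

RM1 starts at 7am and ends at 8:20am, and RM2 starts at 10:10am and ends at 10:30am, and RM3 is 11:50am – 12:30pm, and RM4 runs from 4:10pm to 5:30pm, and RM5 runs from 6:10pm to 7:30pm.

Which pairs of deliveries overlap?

no conflicts

Sorted by start: RM1, RM2, RM3, RM4, RM5.
RM2 starts after RM1 ends, so nothing later overlaps RM1 either.
RM3 starts after RM2 ends, so nothing later overlaps RM2 either.
RM4 starts after RM3 ends, so nothing later overlaps RM3 either.
RM5 starts after RM4 ends.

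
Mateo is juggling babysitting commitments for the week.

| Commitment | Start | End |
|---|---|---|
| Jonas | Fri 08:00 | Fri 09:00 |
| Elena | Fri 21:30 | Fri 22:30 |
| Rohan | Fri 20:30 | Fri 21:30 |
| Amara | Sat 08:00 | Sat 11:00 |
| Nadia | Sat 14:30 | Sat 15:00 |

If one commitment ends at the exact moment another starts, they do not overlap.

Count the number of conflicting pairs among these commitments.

0

Sorted by start: Jonas, Rohan, Elena, Amara, Nadia.
Rohan starts after Jonas ends; Jonas is clear from here.
Elena starts exactly when Rohan ends (back-to-back, no overlap); Rohan is clear from here.
Amara starts after Elena ends; Elena is clear from here.
Nadia starts after Amara ends.
No pair overlaps.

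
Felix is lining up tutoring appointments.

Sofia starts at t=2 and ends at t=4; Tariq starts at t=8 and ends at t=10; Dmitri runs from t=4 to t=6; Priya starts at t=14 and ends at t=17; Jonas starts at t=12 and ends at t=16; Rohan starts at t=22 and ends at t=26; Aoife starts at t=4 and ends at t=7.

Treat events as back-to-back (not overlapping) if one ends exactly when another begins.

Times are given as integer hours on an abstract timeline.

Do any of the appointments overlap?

Sorted by start: Sofia, Dmitri, Aoife, Tariq, Jonas, Priya, Rohan.
Dmitri starts exactly when Sofia ends (back-to-back, no overlap), so nothing later overlaps Sofia either.
Aoife starts before Dmitri ends → Dmitri and Aoife overlap.
That's a conflict, so the schedule is not conflict-free.

Yes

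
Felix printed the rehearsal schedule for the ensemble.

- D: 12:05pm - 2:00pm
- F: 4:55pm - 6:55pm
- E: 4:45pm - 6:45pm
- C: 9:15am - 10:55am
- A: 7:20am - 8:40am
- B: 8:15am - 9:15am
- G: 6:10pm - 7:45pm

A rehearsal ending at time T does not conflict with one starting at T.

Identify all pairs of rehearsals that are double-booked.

A & B, E & F, E & G, F & G

Sorted by start: A, B, C, D, E, F, G.
B starts before A ends → A and B overlap.
C starts after A ends, so nothing later overlaps A either.
C starts exactly when B ends (back-to-back, no overlap), so nothing later overlaps B either.
D starts after C ends, so nothing later overlaps C either.
E starts after D ends, so nothing later overlaps D either.
F starts before E ends → E and F overlap.
G starts before E ends → E and G overlap.
G starts before F ends → F and G overlap.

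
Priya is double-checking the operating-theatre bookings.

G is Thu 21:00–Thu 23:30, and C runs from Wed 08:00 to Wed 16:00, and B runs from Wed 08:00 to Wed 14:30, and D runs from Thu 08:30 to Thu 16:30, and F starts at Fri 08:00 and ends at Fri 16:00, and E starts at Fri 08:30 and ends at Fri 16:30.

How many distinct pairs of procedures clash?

Check each pair: they overlap iff neither finishes before the other starts.
Sorted by start: B, C, D, G, F, E.
C starts before B ends → B and C overlap.
D starts after B ends — done with B.
D starts after C ends — done with C.
G starts after D ends — done with D.
F starts after G ends — done with G.
E starts before F ends → F and E overlap.
Overlapping pairs: B & C, E & F — 2 in total.

2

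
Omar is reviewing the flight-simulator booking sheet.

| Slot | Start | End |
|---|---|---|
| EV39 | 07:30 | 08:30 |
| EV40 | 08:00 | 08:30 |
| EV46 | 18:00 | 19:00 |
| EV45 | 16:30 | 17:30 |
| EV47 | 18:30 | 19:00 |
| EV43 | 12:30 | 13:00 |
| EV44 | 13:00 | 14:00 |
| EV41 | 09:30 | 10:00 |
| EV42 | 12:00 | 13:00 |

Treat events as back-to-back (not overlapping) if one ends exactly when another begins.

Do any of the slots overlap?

Two intervals overlap when each starts before the other ends.
Sorted by start: EV39, EV40, EV41, EV42, EV43, EV44, EV45, EV46, EV47.
EV40 starts before EV39 ends → EV39 and EV40 overlap.
That's a conflict, so the schedule is not conflict-free.

Yes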